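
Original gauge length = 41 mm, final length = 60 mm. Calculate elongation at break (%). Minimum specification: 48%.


Extension = 60 - 41 = 19 mm
Elongation = 19 / 41 x 100 = 46.3%
Minimum required: 48%
Meets specification: No


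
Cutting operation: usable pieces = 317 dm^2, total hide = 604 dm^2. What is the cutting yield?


52.5%

Yield = usable / total x 100
Yield = 317 / 604 x 100 = 52.5%


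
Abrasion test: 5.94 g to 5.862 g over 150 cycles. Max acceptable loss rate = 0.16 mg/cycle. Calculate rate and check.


Loss = 5.94 - 5.862 = 0.078 g
Rate = 0.078 g / 150 cycles x 1000 = 0.520 mg/cycle
Max = 0.16 mg/cycle
Passes: No


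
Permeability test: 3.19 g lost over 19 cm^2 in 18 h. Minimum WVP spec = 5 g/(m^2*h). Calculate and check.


WVP = 3.19 / (19 x 18) x 10000 = 93.27 g/(m^2*h)
Minimum: 5 g/(m^2*h)
Meets spec: Yes


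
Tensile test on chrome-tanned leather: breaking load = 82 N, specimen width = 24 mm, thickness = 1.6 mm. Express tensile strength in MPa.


Cross-section = 24 x 1.6 = 38.4 mm^2
TS = 82 / 38.4 = 2.14 MPa
(1 N/mm^2 = 1 MPa)


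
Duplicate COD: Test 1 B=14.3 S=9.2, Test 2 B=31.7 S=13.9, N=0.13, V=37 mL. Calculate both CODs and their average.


COD1 = 143.4 mg/L
COD2 = 500.3 mg/L
Average = 321.9 mg/L

COD1 = (14.3 - 9.2) x 0.13 x 8000 / 37 = 143.4 mg/L
COD2 = (31.7 - 13.9) x 0.13 x 8000 / 37 = 500.3 mg/L
Average = (143.4 + 500.3) / 2 = 321.9 mg/L


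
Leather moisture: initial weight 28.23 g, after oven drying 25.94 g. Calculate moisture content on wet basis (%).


Moisture = 28.23 - 25.94 = 2.29 g
MC = 2.29 / 28.23 x 100 = 8.1%


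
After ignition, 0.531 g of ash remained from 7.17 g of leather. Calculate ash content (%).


Ash% = 0.531 / 7.17 x 100
Ash% = 7.41%


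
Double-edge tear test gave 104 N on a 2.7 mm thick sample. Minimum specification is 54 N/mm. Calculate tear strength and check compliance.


Tear strength = 38.5 N/mm
Compliant: No

Tear strength = 104 / 2.7 = 38.5 N/mm
Required minimum = 54 N/mm
Compliant: No


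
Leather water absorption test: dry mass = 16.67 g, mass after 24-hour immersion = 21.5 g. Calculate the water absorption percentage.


29.0%


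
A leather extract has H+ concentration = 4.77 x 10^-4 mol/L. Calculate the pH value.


pH = -log10[H+]
pH = -log10(4.77 x 10^-4) = 3.32


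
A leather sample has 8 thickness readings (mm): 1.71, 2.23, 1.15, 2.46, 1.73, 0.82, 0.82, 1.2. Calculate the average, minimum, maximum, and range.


Average = 1.52 mm
Min = 0.82 mm
Max = 2.46 mm
Range = 1.64 mm


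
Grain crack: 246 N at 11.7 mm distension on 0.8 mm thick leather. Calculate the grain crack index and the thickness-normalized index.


Crack index = 21.0 N/mm
Normalized index = 26.3 N/mm per mm


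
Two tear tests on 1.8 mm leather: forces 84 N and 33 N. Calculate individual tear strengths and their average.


Tear 1 = 46.7 N/mm
Tear 2 = 18.3 N/mm
Average = 32.5 N/mm


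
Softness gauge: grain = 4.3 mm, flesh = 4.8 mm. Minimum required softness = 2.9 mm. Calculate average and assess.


Average = (4.3 + 4.8) / 2 = 4.55 mm
Minimum = 2.9 mm
Meets requirement: Yes


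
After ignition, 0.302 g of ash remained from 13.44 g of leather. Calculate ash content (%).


Ash% = 0.302 / 13.44 x 100
Ash% = 2.25%


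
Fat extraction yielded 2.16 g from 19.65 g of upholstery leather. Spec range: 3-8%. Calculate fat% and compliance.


Fat content = 11.0%
Compliant: No

Fat% = 2.16 / 19.65 x 100 = 11.0%
Spec range: 3-8%
Compliant: No


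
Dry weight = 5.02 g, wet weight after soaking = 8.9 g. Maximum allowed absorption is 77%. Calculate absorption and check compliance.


Absorption = 77.3%
Compliant: No

WA = (8.9 - 5.02) / 5.02 x 100 = 77.3%
Maximum allowed: 77%
Compliant: No


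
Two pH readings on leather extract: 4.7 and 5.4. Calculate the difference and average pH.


Difference = 0.7
Average pH = 5.05

Difference = |4.7 - 5.4| = 0.7
Average = (4.7 + 5.4) / 2 = 5.05


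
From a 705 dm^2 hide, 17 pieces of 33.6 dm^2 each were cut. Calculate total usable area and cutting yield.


Total usable = 17 x 33.6 = 571.2 dm^2
Yield = 571.2 / 705 x 100 = 81.0%


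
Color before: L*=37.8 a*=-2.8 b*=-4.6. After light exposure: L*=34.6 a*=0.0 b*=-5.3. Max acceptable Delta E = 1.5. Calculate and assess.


dL = -3.2, da = 2.8, db = -0.7
dE = sqrt((-3.2)^2 + (2.8)^2 + (-0.7)^2) = 4.31
Max = 1.5
Passes: No


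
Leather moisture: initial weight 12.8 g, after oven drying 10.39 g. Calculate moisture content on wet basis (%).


Moisture = 12.8 - 10.39 = 2.41 g
MC = 2.41 / 12.8 x 100 = 18.8%


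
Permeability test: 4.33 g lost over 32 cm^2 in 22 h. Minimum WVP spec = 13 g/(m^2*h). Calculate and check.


WVP = 61.51 g/(m^2*h)
Meets specification: Yes

WVP = 4.33 / (32 x 22) x 10000 = 61.51 g/(m^2*h)
Minimum: 13 g/(m^2*h)
Meets spec: Yes


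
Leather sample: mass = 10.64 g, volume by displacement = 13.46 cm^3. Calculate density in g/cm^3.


0.790 g/cm^3

Density = mass / volume
Density = 10.64 / 13.46 = 0.790 g/cm^3


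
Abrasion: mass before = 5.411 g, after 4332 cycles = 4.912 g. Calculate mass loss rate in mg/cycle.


Mass loss = 5.411 - 4.912 = 0.499 g
Rate = 0.499 / 4332 x 1000 = 0.115 mg/cycle


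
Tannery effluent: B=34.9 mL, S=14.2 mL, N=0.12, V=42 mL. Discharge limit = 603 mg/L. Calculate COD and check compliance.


COD = 473.1 mg/L
Compliant: Yes


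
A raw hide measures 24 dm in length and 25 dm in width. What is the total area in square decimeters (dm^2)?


Area = length x width
Area = 24 x 25 = 600 dm^2


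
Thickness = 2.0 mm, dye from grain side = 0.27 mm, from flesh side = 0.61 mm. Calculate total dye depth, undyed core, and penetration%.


Total dyed = 0.88 mm
Undyed core = 1.12 mm
Penetration = 44.0%


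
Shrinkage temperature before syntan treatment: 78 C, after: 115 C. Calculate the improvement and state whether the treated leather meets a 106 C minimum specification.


Improvement = 37 C
Meets 106 C spec: Yes


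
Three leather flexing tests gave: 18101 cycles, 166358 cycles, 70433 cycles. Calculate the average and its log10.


Average = 84964 cycles
log10 = 4.93

Average = (18101 + 166358 + 70433) / 3 = 84964 cycles
log10(84964) = 4.93


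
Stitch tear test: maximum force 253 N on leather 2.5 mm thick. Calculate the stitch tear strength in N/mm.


Stitch tear strength = force / thickness
STS = 253 / 2.5 = 101.2 N/mm


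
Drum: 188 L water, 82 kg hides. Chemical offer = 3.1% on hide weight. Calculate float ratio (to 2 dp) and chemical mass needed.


Float ratio = 2.29
Chemical needed = 2.542 kg


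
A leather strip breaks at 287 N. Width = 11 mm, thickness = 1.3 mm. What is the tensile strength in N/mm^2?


Cross-sectional area = 11 x 1.3 = 14.3 mm^2
Tensile strength = 287 / 14.3 = 20.07 N/mm^2


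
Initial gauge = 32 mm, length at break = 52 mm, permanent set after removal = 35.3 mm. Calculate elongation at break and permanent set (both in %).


Elongation at break = 62.5%
Permanent set = 10.3%

Elongation at break = (52 - 32) / 32 x 100 = 62.5%
Permanent set = (35.3 - 32) / 32 x 100 = 10.3%


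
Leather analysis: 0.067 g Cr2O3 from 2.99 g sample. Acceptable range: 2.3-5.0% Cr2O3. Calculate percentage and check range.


Cr2O3 = 2.24%
Within range: No

Cr2O3% = 0.067 / 2.99 x 100 = 2.24%
Acceptable range: 2.3 to 5.0%
Within range: No


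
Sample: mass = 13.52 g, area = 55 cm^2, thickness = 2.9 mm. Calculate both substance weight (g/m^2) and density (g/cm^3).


SW = 13.52 / 55 x 10000 = 2458.2 g/m^2
Volume = 55 x 2.9 / 10 = 15.95 cm^3
Density = 13.52 / 15.95 = 0.848 g/cm^3


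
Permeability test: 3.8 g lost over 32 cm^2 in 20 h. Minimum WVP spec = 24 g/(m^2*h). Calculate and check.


WVP = 59.38 g/(m^2*h)
Meets specification: Yes


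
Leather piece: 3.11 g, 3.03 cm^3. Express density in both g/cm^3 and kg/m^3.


Density = 3.11 / 3.03 = 1.026 g/cm^3
Convert: 1.026 x 1000 = 1026 kg/m^3


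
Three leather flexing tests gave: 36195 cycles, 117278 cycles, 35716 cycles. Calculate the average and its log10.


Average = (36195 + 117278 + 35716) / 3 = 63063 cycles
log10(63063) = 4.80


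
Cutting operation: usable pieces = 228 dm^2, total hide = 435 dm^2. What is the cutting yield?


52.4%


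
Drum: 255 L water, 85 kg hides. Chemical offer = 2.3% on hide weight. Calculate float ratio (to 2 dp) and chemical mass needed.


Float ratio = 255 / 85 = 3.00
Chemical = 85 x 2.3 / 100 = 1.955 kg


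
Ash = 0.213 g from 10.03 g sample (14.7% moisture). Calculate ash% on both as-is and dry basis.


As-is ash% = 0.213 / 10.03 x 100 = 2.12%
Dry mass = 10.03 x (100 - 14.7) / 100 = 8.55559 g
Dry-basis ash% = 0.213 / 8.55559 x 100 = 2.49%


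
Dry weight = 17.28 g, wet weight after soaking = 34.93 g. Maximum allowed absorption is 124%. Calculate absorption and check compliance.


Absorption = 102.1%
Compliant: Yes

WA = (34.93 - 17.28) / 17.28 x 100 = 102.1%
Maximum allowed: 124%
Compliant: Yes


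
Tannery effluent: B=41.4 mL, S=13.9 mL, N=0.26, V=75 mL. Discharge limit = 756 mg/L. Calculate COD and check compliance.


COD = 762.7 mg/L
Compliant: No


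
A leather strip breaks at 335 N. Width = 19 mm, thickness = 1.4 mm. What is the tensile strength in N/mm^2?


12.59 N/mm^2

Cross-sectional area = 19 x 1.4 = 26.6 mm^2
Tensile strength = 335 / 26.6 = 12.59 N/mm^2


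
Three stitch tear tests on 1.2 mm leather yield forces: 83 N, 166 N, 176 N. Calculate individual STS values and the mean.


STS1 = 83 / 1.2 = 69.2 N/mm
STS2 = 166 / 1.2 = 138.3 N/mm
STS3 = 176 / 1.2 = 146.7 N/mm
Mean = (69.2 + 138.3 + 146.7) / 3 = 118.1 N/mm


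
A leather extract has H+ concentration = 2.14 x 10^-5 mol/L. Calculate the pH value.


pH = 4.67


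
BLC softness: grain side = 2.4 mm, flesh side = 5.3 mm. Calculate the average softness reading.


Average = (2.4 + 5.3) / 2
Average = 3.85 mm


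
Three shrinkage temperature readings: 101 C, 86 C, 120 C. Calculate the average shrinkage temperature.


Average = (101 + 86 + 120) / 3
Average = 307 / 3 = 102.3 C


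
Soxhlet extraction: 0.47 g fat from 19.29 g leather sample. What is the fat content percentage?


2.4%


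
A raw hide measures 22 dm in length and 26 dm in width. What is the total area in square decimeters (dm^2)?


572 dm^2

Area = length x width
Area = 22 x 26 = 572 dm^2


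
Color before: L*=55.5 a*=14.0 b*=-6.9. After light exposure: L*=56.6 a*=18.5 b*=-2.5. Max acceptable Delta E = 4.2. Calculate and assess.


Delta E = 6.39
Passes: No

dL = 1.1, da = 4.5, db = 4.4
dE = sqrt((1.1)^2 + (4.5)^2 + (4.4)^2) = 6.39
Max = 4.2
Passes: No


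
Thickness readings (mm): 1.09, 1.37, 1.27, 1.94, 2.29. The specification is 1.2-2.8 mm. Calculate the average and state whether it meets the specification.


Average = 1.59 mm
Within specification: Yes


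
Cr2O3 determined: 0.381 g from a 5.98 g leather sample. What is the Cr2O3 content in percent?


6.37%


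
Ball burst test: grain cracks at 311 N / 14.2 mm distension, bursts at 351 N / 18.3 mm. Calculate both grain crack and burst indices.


Crack index = 311 / 14.2 = 21.9 N/mm
Burst index = 351 / 18.3 = 19.2 N/mm


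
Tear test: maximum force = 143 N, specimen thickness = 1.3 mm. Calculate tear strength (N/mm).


110.0 N/mm


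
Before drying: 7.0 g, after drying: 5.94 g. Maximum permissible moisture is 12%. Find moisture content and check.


Moisture content = 15.1%
Acceptable: No


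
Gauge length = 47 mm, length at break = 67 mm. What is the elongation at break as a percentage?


42.6%


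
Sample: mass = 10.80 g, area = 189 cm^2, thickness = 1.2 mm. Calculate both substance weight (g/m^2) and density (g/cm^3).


SW = 10.80 / 189 x 10000 = 571.4 g/m^2
Volume = 189 x 1.2 / 10 = 22.68 cm^3
Density = 10.80 / 22.68 = 0.476 g/cm^3


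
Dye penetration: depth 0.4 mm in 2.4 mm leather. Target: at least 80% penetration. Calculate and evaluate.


Penetration = 0.4 / 2.4 x 100 = 16.7%
Target: 80%
Meets target: No


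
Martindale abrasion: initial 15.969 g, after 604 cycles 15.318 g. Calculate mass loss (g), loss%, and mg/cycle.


Loss = 15.969 - 15.318 = 0.651 g
Loss% = 0.651 / 15.969 x 100 = 4.08%
Rate = 0.651 / 604 x 1000 = 1.078 mg/cycle


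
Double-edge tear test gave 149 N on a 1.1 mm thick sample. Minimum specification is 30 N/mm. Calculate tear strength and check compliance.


Tear strength = 135.5 N/mm
Compliant: Yes


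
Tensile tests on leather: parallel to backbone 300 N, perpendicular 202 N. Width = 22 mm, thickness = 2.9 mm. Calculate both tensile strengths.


Area = 22 x 2.9 = 63.8 mm^2
TS (parallel) = 300 / 63.8 = 4.70 N/mm^2
TS (perpendicular) = 202 / 63.8 = 3.17 N/mm^2


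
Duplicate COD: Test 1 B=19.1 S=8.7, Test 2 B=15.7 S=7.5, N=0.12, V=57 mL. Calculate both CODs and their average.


COD1 = (19.1 - 8.7) x 0.12 x 8000 / 57 = 175.2 mg/L
COD2 = (15.7 - 7.5) x 0.12 x 8000 / 57 = 138.1 mg/L
Average = (175.2 + 138.1) / 2 = 156.7 mg/L


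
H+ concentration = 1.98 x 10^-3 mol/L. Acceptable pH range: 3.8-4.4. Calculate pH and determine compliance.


pH = -log10(1.98 x 10^-3) = 2.70
Range: 3.8 to 4.4
Compliant: No


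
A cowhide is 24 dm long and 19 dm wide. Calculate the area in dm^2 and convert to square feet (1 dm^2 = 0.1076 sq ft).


456 dm^2
49.07 sq ft

Area = 24 x 19 = 456 dm^2
Conversion: 456 x 0.1076 = 49.07 sq ft


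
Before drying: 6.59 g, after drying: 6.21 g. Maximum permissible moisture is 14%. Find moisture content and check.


MC = (6.59 - 6.21) / 6.59 x 100 = 5.8%
Maximum: 14%
Acceptable: Yes


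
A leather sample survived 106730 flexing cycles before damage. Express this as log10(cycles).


log10(106730) = 5.03


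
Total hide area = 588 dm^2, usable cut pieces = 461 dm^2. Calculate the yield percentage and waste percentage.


Yield = 461 / 588 x 100 = 78.4%
Waste = 588 - 461 = 127 dm^2
Waste% = 100 - 78.4 = 21.6%


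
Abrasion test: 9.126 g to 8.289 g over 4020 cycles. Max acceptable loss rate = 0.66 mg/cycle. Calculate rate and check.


Rate = 0.208 mg/cycle
Passes: Yes

Loss = 9.126 - 8.289 = 0.837 g
Rate = 0.837 g / 4020 cycles x 1000 = 0.208 mg/cycle
Max = 0.66 mg/cycle
Passes: Yes


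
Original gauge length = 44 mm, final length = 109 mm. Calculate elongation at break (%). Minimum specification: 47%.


Extension = 109 - 44 = 65 mm
Elongation = 65 / 44 x 100 = 147.7%
Minimum required: 47%
Meets specification: Yes


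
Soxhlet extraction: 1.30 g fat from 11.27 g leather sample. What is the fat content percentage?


11.5%


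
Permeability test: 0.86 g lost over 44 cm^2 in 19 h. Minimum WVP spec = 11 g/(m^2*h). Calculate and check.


WVP = 10.29 g/(m^2*h)
Meets specification: No


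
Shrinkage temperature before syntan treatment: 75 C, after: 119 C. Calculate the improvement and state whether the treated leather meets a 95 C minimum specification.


Improvement = 119 - 75 = 44 C
Spec check: 119 C >= 95 C? Yes


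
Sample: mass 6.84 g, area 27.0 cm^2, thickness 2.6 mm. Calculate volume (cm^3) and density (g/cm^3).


Volume = 7.020 cm^3
Density = 0.974 g/cm^3


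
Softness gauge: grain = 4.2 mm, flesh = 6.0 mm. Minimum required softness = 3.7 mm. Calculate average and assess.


Average softness = 5.10 mm
Meets requirement: Yes

Average = (4.2 + 6.0) / 2 = 5.10 mm
Minimum = 3.7 mm
Meets requirement: Yes


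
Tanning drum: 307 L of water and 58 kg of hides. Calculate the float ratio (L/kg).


Float ratio = water / hide weight
Ratio = 307 / 58 = 5.3


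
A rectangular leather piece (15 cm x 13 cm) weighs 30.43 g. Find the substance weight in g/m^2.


1560.5 g/m^2

Area = 15 x 13 = 195 cm^2
SW = 30.43 / 195 x 10000 = 1560.5 g/m^2


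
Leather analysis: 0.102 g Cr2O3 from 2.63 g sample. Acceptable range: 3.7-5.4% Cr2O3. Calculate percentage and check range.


Cr2O3% = 0.102 / 2.63 x 100 = 3.88%
Acceptable range: 3.7 to 5.4%
Within range: Yes


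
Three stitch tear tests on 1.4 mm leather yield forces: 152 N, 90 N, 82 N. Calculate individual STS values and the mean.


STS1 = 108.6 N/mm
STS2 = 64.3 N/mm
STS3 = 58.6 N/mm
Mean = 77.2 N/mm

STS1 = 152 / 1.4 = 108.6 N/mm
STS2 = 90 / 1.4 = 64.3 N/mm
STS3 = 82 / 1.4 = 58.6 N/mm
Mean = (108.6 + 64.3 + 58.6) / 3 = 77.2 N/mm


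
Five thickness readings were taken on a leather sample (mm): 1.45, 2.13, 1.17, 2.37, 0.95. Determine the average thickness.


1.61 mm

Sum = 1.45 + 2.13 + 1.17 + 2.37 + 0.95 = 8.07
Average = 8.07 / 5 = 1.61 mm


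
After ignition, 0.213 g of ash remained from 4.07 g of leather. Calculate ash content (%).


5.23%

Ash% = 0.213 / 4.07 x 100
Ash% = 5.23%


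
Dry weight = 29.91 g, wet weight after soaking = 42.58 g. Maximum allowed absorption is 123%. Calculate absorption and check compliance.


WA = (42.58 - 29.91) / 29.91 x 100 = 42.4%
Maximum allowed: 123%
Compliant: Yes


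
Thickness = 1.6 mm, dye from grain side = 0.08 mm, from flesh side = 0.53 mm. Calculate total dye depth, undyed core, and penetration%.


Total dyed = 0.61 mm
Undyed core = 0.99 mm
Penetration = 38.1%

Total dyed = 0.08 + 0.53 = 0.61 mm
Undyed core = 1.6 - 0.61 = 0.99 mm
Penetration = 0.61 / 1.6 x 100 = 38.1%


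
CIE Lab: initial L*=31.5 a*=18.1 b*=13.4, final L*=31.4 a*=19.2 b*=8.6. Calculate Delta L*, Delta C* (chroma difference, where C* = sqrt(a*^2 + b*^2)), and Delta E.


Delta L* = -0.1
Delta C* = -1.48
Delta E = 4.93

Delta L* = 31.4 - 31.5 = -0.1
C1* = sqrt((18.1)^2 + (13.4)^2) = 22.520
C2* = sqrt((19.2)^2 + (8.6)^2) = 21.038
Delta C* = 21.038 - 22.520 = -1.48
Delta E = sqrt((-0.1)^2 + (1.1)^2 + (-4.8)^2) = 4.93


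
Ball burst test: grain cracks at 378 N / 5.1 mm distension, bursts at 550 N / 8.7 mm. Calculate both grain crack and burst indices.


Crack index = 378 / 5.1 = 74.1 N/mm
Burst index = 550 / 8.7 = 63.2 N/mm


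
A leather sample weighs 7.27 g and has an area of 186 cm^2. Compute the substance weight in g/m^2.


390.9 g/m^2

Substance weight = mass / area x 10000
SW = 7.27 / 186 x 10000
SW = 390.9 g/m^2


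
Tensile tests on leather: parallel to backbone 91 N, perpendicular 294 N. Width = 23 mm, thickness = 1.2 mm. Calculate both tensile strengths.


Parallel = 3.30 N/mm^2
Perpendicular = 10.65 N/mm^2

Area = 23 x 1.2 = 27.6 mm^2
TS (parallel) = 91 / 27.6 = 3.30 N/mm^2
TS (perpendicular) = 294 / 27.6 = 10.65 N/mm^2


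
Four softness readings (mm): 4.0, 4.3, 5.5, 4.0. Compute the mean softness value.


Sum = 4.0 + 4.3 + 5.5 + 4.0
Mean = 17.8 / 4 = 4.45 mm


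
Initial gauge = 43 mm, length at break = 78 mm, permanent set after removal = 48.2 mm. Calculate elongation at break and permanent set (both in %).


Elongation at break = 81.4%
Permanent set = 12.1%

Elongation at break = (78 - 43) / 43 x 100 = 81.4%
Permanent set = (48.2 - 43) / 43 x 100 = 12.1%


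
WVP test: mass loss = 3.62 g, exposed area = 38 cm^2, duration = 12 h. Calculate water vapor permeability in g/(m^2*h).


79.39 g/(m^2*h)

WVP = mass_loss / (area x time) x 10000
WVP = 3.62 / (38 x 12) x 10000
WVP = 3.62 / 456 x 10000 = 79.39 g/(m^2*h)


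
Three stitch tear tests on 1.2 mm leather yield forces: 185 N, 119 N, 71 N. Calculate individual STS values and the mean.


STS1 = 185 / 1.2 = 154.2 N/mm
STS2 = 119 / 1.2 = 99.2 N/mm
STS3 = 71 / 1.2 = 59.2 N/mm
Mean = (154.2 + 99.2 + 59.2) / 3 = 104.2 N/mm


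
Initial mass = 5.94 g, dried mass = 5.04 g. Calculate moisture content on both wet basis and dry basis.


Wet basis = 15.2%
Dry basis = 17.9%


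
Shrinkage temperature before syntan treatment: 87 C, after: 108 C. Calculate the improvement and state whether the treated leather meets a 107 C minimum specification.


Improvement = 108 - 87 = 21 C
Spec check: 108 C >= 107 C? Yes


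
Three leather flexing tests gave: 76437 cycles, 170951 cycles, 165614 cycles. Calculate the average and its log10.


Average = (76437 + 170951 + 165614) / 3 = 137667 cycles
log10(137667) = 5.14


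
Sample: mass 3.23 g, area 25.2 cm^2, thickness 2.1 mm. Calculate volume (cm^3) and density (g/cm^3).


Thickness in cm = 2.1 / 10 = 0.21 cm
Volume = 25.2 x 0.21 = 5.292 cm^3
Density = 3.23 / 5.292 = 0.610 g/cm^3


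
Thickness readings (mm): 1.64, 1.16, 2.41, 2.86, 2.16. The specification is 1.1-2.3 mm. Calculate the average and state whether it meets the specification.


Sum = 10.23
Average = 10.23 / 5 = 2.05 mm
Specification range: 1.1 to 2.3 mm
Within spec: Yes


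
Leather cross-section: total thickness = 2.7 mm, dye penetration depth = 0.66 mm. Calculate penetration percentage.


Penetration% = 0.66 / 2.7 x 100
Penetration = 24.4%


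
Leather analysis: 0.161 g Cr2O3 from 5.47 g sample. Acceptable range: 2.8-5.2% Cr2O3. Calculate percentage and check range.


Cr2O3 = 2.94%
Within range: Yes


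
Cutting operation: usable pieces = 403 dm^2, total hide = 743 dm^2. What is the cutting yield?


Yield = usable / total x 100
Yield = 403 / 743 x 100 = 54.2%


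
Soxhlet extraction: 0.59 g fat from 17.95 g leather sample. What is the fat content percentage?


3.3%

Fat content = 0.59 / 17.95 x 100
Fat = 3.3%


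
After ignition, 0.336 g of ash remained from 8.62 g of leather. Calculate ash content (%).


Ash% = 0.336 / 8.62 x 100
Ash% = 3.90%


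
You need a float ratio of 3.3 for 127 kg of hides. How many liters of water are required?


Water = hide weight x target ratio
Water = 127 x 3.3 = 419.1 L


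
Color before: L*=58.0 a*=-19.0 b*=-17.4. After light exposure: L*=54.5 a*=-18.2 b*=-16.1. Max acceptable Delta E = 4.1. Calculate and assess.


dL = -3.5, da = 0.8, db = 1.3
dE = sqrt((-3.5)^2 + (0.8)^2 + (1.3)^2) = 3.82
Max = 4.1
Passes: Yes


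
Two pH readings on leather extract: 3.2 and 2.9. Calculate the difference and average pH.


Difference = |3.2 - 2.9| = 0.3
Average = (3.2 + 2.9) / 2 = 3.05


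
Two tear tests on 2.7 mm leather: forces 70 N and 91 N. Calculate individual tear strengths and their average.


Tear 1 = 25.9 N/mm
Tear 2 = 33.7 N/mm
Average = 29.8 N/mm


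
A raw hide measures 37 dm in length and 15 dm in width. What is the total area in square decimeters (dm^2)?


555 dm^2

Area = length x width
Area = 37 x 15 = 555 dm^2


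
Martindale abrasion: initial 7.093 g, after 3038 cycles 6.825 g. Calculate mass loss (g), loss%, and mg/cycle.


Loss = 7.093 - 6.825 = 0.268 g
Loss% = 0.268 / 7.093 x 100 = 3.78%
Rate = 0.268 / 3038 x 1000 = 0.088 mg/cycle


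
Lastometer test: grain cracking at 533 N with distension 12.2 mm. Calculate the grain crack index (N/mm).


Grain crack index = force / distension
Index = 533 / 12.2 = 43.7 N/mm


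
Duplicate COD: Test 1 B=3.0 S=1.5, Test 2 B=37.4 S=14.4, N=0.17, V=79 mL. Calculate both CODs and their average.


COD1 = (3.0 - 1.5) x 0.17 x 8000 / 79 = 25.8 mg/L
COD2 = (37.4 - 14.4) x 0.17 x 8000 / 79 = 395.9 mg/L
Average = (25.8 + 395.9) / 2 = 210.9 mg/L


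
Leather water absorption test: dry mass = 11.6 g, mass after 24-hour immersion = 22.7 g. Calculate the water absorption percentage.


Water absorbed = 22.7 - 11.6 = 11.10 g
WA% = 11.10 / 11.6 x 100 = 95.7%


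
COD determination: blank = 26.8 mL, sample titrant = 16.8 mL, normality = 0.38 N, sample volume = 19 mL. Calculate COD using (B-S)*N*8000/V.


COD = (26.8 - 16.8) x 0.38 x 8000 / 19
COD = 10.0 x 0.38 x 8000 / 19
COD = 1600.0 mg/L


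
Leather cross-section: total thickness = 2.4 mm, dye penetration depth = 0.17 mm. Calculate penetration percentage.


Penetration% = 0.17 / 2.4 x 100
Penetration = 7.1%


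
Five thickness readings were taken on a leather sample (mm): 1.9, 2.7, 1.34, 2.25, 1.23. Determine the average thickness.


1.88 mm

Sum = 1.9 + 2.7 + 1.34 + 2.25 + 1.23 = 9.42
Average = 9.42 / 5 = 1.88 mm


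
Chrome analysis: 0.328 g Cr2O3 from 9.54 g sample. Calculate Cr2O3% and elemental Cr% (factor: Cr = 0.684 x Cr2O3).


Cr2O3 = 3.44%
Cr = 2.35%

Cr2O3% = 0.328 / 9.54 x 100 = 3.44%
Cr% = 3.44 x 0.684 = 2.35%


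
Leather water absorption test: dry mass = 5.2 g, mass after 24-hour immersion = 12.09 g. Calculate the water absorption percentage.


132.5%


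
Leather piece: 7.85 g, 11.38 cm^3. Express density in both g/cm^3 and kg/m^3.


Density = 7.85 / 11.38 = 0.690 g/cm^3
Convert: 0.690 x 1000 = 690 kg/m^3


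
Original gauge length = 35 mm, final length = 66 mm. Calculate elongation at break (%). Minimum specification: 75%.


Extension = 66 - 35 = 31 mm
Elongation = 31 / 35 x 100 = 88.6%
Minimum required: 75%
Meets specification: Yes


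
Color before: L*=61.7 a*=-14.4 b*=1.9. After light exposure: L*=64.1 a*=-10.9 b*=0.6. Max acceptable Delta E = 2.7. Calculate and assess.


Delta E = 4.44
Passes: No

dL = 2.4, da = 3.5, db = -1.3
dE = sqrt((2.4)^2 + (3.5)^2 + (-1.3)^2) = 4.44
Max = 2.7
Passes: No


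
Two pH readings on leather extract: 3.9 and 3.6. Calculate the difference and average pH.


Difference = |3.9 - 3.6| = 0.3
Average = (3.9 + 3.6) / 2 = 3.75


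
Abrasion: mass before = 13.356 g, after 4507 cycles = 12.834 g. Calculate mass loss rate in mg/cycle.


Mass loss = 13.356 - 12.834 = 0.522 g
Rate = 0.522 / 4507 x 1000 = 0.116 mg/cycle


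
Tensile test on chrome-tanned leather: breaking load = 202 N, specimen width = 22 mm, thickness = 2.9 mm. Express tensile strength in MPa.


3.17 MPa

Cross-section = 22 x 2.9 = 63.8 mm^2
TS = 202 / 63.8 = 3.17 MPa
(1 N/mm^2 = 1 MPa)


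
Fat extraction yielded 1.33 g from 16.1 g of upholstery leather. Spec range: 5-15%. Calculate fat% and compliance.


Fat% = 1.33 / 16.1 x 100 = 8.3%
Spec range: 5-15%
Compliant: Yes


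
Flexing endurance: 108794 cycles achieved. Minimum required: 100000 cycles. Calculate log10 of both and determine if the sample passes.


log10(108794) = 5.04
log10(100000) = 5.00
Passes: Yes


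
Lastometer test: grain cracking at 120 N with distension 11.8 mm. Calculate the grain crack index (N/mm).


Grain crack index = force / distension
Index = 120 / 11.8 = 10.2 N/mm


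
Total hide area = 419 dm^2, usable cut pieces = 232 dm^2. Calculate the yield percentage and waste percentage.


Yield = 55.4%
Waste = 44.6%

Yield = 232 / 419 x 100 = 55.4%
Waste = 419 - 232 = 187 dm^2
Waste% = 100 - 55.4 = 44.6%


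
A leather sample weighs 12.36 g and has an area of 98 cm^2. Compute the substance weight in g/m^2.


1261.2 g/m^2

Substance weight = mass / area x 10000
SW = 12.36 / 98 x 10000
SW = 1261.2 g/m^2


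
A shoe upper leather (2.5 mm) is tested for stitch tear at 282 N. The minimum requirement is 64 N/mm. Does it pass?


STS = 282 / 2.5 = 112.8 N/mm
Minimum required: 64 N/mm
Passes: Yes


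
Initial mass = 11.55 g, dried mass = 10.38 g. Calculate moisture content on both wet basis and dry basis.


Wet basis = 10.1%
Dry basis = 11.3%

Moisture lost = 11.55 - 10.38 = 1.17 g
Wet basis MC = 1.17 / 11.55 x 100 = 10.1%
Dry basis MC = 1.17 / 10.38 x 100 = 11.3%


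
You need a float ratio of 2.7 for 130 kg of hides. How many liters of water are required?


351.0 L


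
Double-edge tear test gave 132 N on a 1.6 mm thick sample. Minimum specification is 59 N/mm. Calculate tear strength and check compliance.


Tear strength = 82.5 N/mm
Compliant: Yes


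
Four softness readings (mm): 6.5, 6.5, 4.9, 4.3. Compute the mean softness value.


Sum = 6.5 + 6.5 + 4.9 + 4.3
Mean = 22.2 / 4 = 5.55 mm


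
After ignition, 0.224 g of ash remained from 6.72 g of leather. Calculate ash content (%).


3.33%


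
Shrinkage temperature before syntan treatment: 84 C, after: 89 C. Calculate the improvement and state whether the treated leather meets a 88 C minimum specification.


Improvement = 5 C
Meets 88 C spec: Yes


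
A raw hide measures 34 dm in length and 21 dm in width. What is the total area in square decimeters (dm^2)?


Area = length x width
Area = 34 x 21 = 714 dm^2


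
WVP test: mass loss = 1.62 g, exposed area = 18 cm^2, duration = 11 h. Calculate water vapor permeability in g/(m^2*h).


WVP = mass_loss / (area x time) x 10000
WVP = 1.62 / (18 x 11) x 10000
WVP = 1.62 / 198 x 10000 = 81.82 g/(m^2*h)


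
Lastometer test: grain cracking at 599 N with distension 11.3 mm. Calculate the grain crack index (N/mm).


53.0 N/mm


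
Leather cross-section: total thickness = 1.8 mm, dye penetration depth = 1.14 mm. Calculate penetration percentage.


63.3%


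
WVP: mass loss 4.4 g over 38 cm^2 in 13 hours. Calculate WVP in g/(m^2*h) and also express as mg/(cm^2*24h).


WVP = 4.4 / (38 x 13) x 10000 = 89.07 g/(m^2*h)
Mass loss in mg = 4.4 x 1000 = 4400 mg
Per cm^2 per 24h in mg: 4400 x 24 / (38 x 13) = 105600 / 494 = 213.77 mg/(cm^2*24h)


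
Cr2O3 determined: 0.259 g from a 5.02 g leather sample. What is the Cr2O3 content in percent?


5.16%

Cr2O3% = 0.259 / 5.02 x 100
Cr2O3% = 5.16%


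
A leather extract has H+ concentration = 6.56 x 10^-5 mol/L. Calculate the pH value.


pH = -log10[H+]
pH = -log10(6.56 x 10^-5) = 4.18


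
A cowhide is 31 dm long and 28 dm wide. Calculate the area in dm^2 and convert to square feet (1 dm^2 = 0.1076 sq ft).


Area = 31 x 28 = 868 dm^2
Conversion: 868 x 0.1076 = 93.40 sq ft


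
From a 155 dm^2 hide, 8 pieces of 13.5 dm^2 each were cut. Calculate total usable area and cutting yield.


Total usable = 8 x 13.5 = 108.0 dm^2
Yield = 108.0 / 155 x 100 = 69.7%


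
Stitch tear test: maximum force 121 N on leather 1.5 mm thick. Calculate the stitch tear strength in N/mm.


80.7 N/mm

Stitch tear strength = force / thickness
STS = 121 / 1.5 = 80.7 N/mm


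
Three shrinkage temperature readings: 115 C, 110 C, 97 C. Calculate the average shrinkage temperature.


Average = (115 + 110 + 97) / 3
Average = 322 / 3 = 107.3 C


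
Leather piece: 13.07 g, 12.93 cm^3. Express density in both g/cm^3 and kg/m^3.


1.011 g/cm^3
1011 kg/m^3

Density = 13.07 / 12.93 = 1.011 g/cm^3
Convert: 1.011 x 1000 = 1011 kg/m^3


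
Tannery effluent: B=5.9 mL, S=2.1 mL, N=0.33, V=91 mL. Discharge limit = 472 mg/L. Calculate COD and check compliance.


COD = 110.2 mg/L
Compliant: Yes


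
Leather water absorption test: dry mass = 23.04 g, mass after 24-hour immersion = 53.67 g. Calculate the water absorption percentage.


Water absorbed = 53.67 - 23.04 = 30.63 g
WA% = 30.63 / 23.04 x 100 = 132.9%


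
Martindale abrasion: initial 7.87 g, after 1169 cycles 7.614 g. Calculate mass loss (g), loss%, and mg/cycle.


Loss = 7.87 - 7.614 = 0.256 g
Loss% = 0.256 / 7.87 x 100 = 3.25%
Rate = 0.256 / 1169 x 1000 = 0.219 mg/cycle


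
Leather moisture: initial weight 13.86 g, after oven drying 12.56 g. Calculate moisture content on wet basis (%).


9.4%

Moisture = 13.86 - 12.56 = 1.30 g
MC = 1.30 / 13.86 x 100 = 9.4%


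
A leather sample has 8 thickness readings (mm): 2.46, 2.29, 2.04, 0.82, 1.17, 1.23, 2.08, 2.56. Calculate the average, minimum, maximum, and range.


Average = 1.83 mm
Min = 0.82 mm
Max = 2.56 mm
Range = 1.74 mm

Sum = 14.65
Average = 14.65 / 8 = 1.83 mm
Minimum = 0.82 mm
Maximum = 2.56 mm
Range = 2.56 - 0.82 = 1.74 mm


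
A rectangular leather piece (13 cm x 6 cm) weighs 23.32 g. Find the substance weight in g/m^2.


Area = 13 x 6 = 78 cm^2
SW = 23.32 / 78 x 10000 = 2989.7 g/m^2


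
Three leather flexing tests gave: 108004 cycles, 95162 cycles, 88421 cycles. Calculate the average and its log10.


Average = 97196 cycles
log10 = 4.99

Average = (108004 + 95162 + 88421) / 3 = 97196 cycles
log10(97196) = 4.99


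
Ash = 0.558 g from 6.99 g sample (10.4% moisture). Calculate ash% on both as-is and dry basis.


As-is ash% = 0.558 / 6.99 x 100 = 7.98%
Dry mass = 6.99 x (100 - 10.4) / 100 = 6.26304 g
Dry-basis ash% = 0.558 / 6.26304 x 100 = 8.91%


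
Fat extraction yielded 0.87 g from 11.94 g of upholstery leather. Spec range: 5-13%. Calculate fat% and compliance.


Fat content = 7.3%
Compliant: Yes


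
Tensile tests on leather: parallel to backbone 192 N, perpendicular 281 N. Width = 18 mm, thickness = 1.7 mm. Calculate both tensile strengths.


Area = 18 x 1.7 = 30.6 mm^2
TS (parallel) = 192 / 30.6 = 6.27 N/mm^2
TS (perpendicular) = 281 / 30.6 = 9.18 N/mm^2


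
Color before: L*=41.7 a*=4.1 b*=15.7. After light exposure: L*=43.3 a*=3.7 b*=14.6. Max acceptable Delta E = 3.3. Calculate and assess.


dL = 1.6, da = -0.4, db = -1.1
dE = sqrt((1.6)^2 + (-0.4)^2 + (-1.1)^2) = 1.98
Max = 3.3
Passes: Yes


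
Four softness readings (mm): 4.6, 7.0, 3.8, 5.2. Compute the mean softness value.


5.15 mm

Sum = 4.6 + 7.0 + 3.8 + 5.2
Mean = 20.6 / 4 = 5.15 mm


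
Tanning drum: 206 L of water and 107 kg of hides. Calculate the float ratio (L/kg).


Float ratio = water / hide weight
Ratio = 206 / 107 = 1.9


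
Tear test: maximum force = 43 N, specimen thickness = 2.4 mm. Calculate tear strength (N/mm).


Tear strength = force / thickness
Tear = 43 / 2.4 = 17.9 N/mm


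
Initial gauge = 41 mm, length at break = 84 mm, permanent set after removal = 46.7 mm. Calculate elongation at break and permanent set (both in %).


Elongation at break = (84 - 41) / 41 x 100 = 104.9%
Permanent set = (46.7 - 41) / 41 x 100 = 13.9%


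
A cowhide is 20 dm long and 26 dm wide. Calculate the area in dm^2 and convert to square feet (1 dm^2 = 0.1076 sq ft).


520 dm^2
55.95 sq ft


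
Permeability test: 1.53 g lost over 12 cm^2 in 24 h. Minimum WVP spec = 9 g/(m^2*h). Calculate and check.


WVP = 1.53 / (12 x 24) x 10000 = 53.13 g/(m^2*h)
Minimum: 9 g/(m^2*h)
Meets spec: Yes


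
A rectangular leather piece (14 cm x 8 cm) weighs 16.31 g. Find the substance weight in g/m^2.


Area = 14 x 8 = 112 cm^2
SW = 16.31 / 112 x 10000 = 1456.3 g/m^2


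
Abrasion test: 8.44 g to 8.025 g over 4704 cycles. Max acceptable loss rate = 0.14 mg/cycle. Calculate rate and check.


Loss = 8.44 - 8.025 = 0.415 g
Rate = 0.415 g / 4704 cycles x 1000 = 0.088 mg/cycle
Max = 0.14 mg/cycle
Passes: Yes


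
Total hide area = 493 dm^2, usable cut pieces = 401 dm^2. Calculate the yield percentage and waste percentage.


Yield = 401 / 493 x 100 = 81.3%
Waste = 493 - 401 = 92 dm^2
Waste% = 100 - 81.3 = 18.7%


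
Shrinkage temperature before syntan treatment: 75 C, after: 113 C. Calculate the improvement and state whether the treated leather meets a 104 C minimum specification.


Improvement = 113 - 75 = 38 C
Spec check: 113 C >= 104 C? Yes


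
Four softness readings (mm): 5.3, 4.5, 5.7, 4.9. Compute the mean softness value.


5.10 mm


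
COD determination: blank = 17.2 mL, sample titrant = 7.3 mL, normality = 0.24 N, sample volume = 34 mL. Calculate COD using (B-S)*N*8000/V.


COD = (17.2 - 7.3) x 0.24 x 8000 / 34
COD = 9.9 x 0.24 x 8000 / 34
COD = 559.1 mg/L


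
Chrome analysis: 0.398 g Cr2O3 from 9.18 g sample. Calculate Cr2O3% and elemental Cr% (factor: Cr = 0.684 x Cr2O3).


Cr2O3 = 4.34%
Cr = 2.97%

Cr2O3% = 0.398 / 9.18 x 100 = 4.34%
Cr% = 4.34 x 0.684 = 2.97%


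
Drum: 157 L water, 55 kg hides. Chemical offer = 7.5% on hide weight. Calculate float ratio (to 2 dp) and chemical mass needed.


Float ratio = 157 / 55 = 2.85
Chemical = 55 x 7.5 / 100 = 4.125 kg


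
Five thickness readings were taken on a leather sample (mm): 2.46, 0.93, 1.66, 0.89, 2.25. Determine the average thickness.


1.64 mm

Sum = 2.46 + 0.93 + 1.66 + 0.89 + 2.25 = 8.19
Average = 8.19 / 5 = 1.64 mm


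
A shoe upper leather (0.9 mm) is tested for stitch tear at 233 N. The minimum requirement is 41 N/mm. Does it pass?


STS = 258.9 N/mm
Passes: Yes

STS = 233 / 0.9 = 258.9 N/mm
Minimum required: 41 N/mm
Passes: Yes


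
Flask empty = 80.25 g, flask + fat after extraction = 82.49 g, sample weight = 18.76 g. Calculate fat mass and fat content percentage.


Fat mass = 82.49 - 80.25 = 2.24 g
Fat% = 2.24 / 18.76 x 100 = 11.9%


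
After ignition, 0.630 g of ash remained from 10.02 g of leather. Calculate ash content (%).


6.29%

Ash% = 0.630 / 10.02 x 100
Ash% = 6.29%


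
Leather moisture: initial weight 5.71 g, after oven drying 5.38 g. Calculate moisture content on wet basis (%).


Moisture = 5.71 - 5.38 = 0.33 g
MC = 0.33 / 5.71 x 100 = 5.8%


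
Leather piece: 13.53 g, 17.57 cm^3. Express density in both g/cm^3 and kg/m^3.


0.770 g/cm^3
770 kg/m^3

Density = 13.53 / 17.57 = 0.770 g/cm^3
Convert: 0.770 x 1000 = 770 kg/m^3


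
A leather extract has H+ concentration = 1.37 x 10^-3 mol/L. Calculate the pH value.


pH = 2.86

pH = -log10[H+]
pH = -log10(1.37 x 10^-3) = 2.86


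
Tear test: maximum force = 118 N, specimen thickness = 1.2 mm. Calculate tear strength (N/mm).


Tear strength = force / thickness
Tear = 118 / 1.2 = 98.3 N/mm


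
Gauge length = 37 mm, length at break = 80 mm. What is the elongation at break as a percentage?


116.2%


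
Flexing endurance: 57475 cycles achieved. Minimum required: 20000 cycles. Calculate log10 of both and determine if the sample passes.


Achieved: log10 = 4.76
Required: log10 = 4.30
Passes: Yes

log10(57475) = 4.76
log10(20000) = 4.30
Passes: Yes


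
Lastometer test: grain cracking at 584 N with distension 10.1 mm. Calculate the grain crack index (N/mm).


57.8 N/mm


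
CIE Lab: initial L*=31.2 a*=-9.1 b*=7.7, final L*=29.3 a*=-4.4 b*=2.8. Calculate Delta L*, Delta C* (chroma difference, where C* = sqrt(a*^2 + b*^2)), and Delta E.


Delta L* = 29.3 - 31.2 = -1.9
C1* = sqrt((-9.1)^2 + (7.7)^2) = 11.921
C2* = sqrt((-4.4)^2 + (2.8)^2) = 5.215
Delta C* = 5.215 - 11.921 = -6.71
Delta E = sqrt((-1.9)^2 + (4.7)^2 + (-4.9)^2) = 7.05


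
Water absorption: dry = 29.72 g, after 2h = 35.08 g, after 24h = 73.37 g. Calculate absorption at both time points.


2h absorption = 18.0%
24h absorption = 146.9%

WA (2h) = (35.08 - 29.72) / 29.72 x 100 = 18.0%
WA (24h) = (73.37 - 29.72) / 29.72 x 100 = 146.9%


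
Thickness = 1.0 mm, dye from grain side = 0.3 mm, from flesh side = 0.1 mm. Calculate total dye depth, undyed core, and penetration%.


Total dyed = 0.40 mm
Undyed core = 0.60 mm
Penetration = 40.0%

Total dyed = 0.3 + 0.1 = 0.40 mm
Undyed core = 1.0 - 0.40 = 0.60 mm
Penetration = 0.40 / 1.0 x 100 = 40.0%


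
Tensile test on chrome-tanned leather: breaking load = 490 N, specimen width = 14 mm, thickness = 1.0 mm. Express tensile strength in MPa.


Cross-section = 14 x 1.0 = 14.0 mm^2
TS = 490 / 14.0 = 35.00 MPa
(1 N/mm^2 = 1 MPa)


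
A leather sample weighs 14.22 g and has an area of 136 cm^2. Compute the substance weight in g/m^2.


1045.6 g/m^2

Substance weight = mass / area x 10000
SW = 14.22 / 136 x 10000
SW = 1045.6 g/m^2


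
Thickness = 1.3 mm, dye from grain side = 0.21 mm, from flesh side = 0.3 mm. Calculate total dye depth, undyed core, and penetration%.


Total dyed = 0.51 mm
Undyed core = 0.79 mm
Penetration = 39.2%


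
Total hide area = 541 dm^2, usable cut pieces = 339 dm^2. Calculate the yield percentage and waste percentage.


Yield = 339 / 541 x 100 = 62.7%
Waste = 541 - 339 = 202 dm^2
Waste% = 100 - 62.7 = 37.3%


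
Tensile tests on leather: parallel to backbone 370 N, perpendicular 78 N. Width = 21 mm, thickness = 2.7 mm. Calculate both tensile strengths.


Parallel = 6.53 N/mm^2
Perpendicular = 1.38 N/mm^2

Area = 21 x 2.7 = 56.7 mm^2
TS (parallel) = 370 / 56.7 = 6.53 N/mm^2
TS (perpendicular) = 78 / 56.7 = 1.38 N/mm^2


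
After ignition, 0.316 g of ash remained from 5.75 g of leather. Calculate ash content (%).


5.50%


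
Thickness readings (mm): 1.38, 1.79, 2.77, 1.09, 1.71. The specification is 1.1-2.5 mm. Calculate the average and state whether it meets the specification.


Sum = 8.74
Average = 8.74 / 5 = 1.75 mm
Specification range: 1.1 to 2.5 mm
Within spec: Yes
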